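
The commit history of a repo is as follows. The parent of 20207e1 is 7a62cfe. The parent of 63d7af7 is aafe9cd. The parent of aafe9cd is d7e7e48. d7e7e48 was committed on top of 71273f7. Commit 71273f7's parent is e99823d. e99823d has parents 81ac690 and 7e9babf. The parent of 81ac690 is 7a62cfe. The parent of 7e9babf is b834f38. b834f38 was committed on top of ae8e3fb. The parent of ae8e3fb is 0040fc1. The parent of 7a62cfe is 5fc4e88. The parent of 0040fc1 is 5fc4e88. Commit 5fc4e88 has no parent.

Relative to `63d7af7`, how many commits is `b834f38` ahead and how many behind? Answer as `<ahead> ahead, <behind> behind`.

Reachable from b834f38: {0040fc1, 5fc4e88, ae8e3fb, b834f38}.
Reachable from 63d7af7: {0040fc1, 5fc4e88, 63d7af7, 71273f7, 7a62cfe, 7e9babf, 81ac690, aafe9cd, ae8e3fb, b834f38, d7e7e48, e99823d}.
Only in b834f38's history (ahead): {} — 0.
Only in 63d7af7's history (behind): {63d7af7, 71273f7, 7a62cfe, 7e9babf, 81ac690, aafe9cd, d7e7e48, e99823d} — 8.

0 ahead, 8 behind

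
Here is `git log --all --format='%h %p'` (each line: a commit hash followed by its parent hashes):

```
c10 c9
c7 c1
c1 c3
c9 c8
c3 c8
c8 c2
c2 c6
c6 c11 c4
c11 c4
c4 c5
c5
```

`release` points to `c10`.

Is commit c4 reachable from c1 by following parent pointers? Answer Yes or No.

Yes

Ancestors of c1 (commits reachable by following parents): {c1, c11, c2, c3, c4, c5, c6, c8}.
c4 is in that set, so it is an ancestor of c1.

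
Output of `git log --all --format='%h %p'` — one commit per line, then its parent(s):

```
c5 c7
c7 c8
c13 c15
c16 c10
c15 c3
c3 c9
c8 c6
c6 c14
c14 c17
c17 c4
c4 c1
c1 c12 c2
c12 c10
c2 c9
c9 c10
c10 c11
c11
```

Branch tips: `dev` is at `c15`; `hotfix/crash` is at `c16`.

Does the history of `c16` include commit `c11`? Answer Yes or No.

Yes

Ancestors of c16 (commits reachable by following parents): {c10, c11, c16}.
c11 is in that set, so it is an ancestor of c16.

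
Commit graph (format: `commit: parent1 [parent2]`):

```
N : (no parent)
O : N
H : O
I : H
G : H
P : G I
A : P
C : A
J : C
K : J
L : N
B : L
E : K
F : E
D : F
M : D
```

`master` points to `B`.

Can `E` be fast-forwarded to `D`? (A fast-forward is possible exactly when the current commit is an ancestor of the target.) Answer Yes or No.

A fast-forward from E to D is possible iff E is an ancestor of D.
Ancestors of D: {A, C, D, E, F, G, H, I, J, K, N, O, P}.
E is among them, so fast-forward is possible.

Yes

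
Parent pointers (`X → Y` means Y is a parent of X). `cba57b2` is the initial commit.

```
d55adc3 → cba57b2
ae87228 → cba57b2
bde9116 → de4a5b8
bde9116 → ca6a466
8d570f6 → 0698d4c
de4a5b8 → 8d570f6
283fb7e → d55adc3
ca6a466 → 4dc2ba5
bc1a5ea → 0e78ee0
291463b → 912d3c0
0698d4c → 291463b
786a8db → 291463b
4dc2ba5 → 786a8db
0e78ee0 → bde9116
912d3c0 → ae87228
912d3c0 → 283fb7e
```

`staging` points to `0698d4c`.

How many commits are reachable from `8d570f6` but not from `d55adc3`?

Reachable from 8d570f6: {0698d4c, 283fb7e, 291463b, 8d570f6, 912d3c0, ae87228, cba57b2, d55adc3}.
Reachable from d55adc3: {cba57b2, d55adc3}.
In 8d570f6's history but not d55adc3's: {0698d4c, 283fb7e, 291463b, 8d570f6, 912d3c0, ae87228} — 6 commits.

6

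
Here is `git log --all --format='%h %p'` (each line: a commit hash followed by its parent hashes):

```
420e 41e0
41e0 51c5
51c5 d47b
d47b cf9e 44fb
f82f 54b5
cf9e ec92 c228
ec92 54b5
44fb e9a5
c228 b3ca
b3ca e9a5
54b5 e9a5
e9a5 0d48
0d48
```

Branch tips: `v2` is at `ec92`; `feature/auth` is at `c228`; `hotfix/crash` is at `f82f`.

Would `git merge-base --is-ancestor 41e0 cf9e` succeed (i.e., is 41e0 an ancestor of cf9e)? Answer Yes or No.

Ancestors of cf9e: {0d48, 54b5, b3ca, c228, cf9e, e9a5, ec92}.
41e0 is not in that set, so it is not an ancestor of cf9e.

No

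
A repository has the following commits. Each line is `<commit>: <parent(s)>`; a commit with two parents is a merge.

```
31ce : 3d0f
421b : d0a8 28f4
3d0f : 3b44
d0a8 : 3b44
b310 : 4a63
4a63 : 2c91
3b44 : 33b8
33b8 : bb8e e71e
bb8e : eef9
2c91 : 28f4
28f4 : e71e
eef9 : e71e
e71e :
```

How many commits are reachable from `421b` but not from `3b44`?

3

Reachable from 421b: {28f4, 33b8, 3b44, 421b, bb8e, d0a8, e71e, eef9}.
Reachable from 3b44: {33b8, 3b44, bb8e, e71e, eef9}.
In 421b's history but not 3b44's: {28f4, 421b, d0a8} — 3 commits.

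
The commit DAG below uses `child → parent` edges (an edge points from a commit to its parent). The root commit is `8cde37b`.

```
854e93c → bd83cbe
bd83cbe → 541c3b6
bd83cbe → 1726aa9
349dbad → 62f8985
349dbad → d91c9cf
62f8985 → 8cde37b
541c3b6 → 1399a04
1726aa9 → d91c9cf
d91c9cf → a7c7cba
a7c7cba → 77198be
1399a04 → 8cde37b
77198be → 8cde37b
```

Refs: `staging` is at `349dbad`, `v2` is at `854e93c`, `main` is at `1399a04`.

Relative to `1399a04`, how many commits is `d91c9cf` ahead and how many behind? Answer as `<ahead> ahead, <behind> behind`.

3 ahead, 1 behind

Reachable from d91c9cf: {77198be, 8cde37b, a7c7cba, d91c9cf}.
Reachable from 1399a04: {1399a04, 8cde37b}.
Only in d91c9cf's history (ahead): {77198be, a7c7cba, d91c9cf} — 3.
Only in 1399a04's history (behind): {1399a04} — 1.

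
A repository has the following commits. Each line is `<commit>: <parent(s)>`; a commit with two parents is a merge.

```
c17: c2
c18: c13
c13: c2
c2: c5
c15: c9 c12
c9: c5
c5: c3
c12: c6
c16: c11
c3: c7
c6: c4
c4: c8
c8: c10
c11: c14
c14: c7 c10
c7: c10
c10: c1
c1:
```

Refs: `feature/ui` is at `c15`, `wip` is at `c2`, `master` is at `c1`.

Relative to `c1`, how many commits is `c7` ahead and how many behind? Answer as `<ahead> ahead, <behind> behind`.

2 ahead, 0 behind

Reachable from c7: {c1, c10, c7}.
Reachable from c1: {c1}.
Only in c7's history (ahead): {c10, c7} — 2.
Only in c1's history (behind): {} — 0.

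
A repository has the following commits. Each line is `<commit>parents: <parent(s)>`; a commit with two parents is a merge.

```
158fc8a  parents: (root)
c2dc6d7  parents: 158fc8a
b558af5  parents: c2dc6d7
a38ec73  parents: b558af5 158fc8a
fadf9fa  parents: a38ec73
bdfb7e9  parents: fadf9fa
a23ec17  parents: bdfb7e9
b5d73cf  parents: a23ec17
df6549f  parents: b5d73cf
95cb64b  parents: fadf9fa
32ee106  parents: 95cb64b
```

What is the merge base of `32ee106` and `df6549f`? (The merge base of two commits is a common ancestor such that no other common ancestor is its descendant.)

Ancestors of 32ee106: {158fc8a, 32ee106, 95cb64b, a38ec73, b558af5, c2dc6d7, fadf9fa}.
Ancestors of df6549f: {158fc8a, a23ec17, a38ec73, b558af5, b5d73cf, bdfb7e9, c2dc6d7, df6549f, fadf9fa}.
Common ancestors: {158fc8a, a38ec73, b558af5, c2dc6d7, fadf9fa}.
Among these, fadf9fa is not an ancestor of any other common ancestor — it is the merge base.

fadf9fa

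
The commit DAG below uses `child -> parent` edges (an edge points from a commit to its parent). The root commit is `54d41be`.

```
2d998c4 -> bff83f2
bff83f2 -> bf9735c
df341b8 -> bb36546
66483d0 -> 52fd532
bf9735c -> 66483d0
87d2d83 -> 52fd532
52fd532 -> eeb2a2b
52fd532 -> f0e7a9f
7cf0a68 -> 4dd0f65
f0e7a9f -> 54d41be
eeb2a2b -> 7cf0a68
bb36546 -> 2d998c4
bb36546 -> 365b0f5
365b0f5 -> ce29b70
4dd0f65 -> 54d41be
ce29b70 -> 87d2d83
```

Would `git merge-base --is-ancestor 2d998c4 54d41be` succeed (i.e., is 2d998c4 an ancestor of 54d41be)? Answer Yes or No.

No

Ancestors of 54d41be: {54d41be}.
2d998c4 is not in that set, so it is not an ancestor of 54d41be.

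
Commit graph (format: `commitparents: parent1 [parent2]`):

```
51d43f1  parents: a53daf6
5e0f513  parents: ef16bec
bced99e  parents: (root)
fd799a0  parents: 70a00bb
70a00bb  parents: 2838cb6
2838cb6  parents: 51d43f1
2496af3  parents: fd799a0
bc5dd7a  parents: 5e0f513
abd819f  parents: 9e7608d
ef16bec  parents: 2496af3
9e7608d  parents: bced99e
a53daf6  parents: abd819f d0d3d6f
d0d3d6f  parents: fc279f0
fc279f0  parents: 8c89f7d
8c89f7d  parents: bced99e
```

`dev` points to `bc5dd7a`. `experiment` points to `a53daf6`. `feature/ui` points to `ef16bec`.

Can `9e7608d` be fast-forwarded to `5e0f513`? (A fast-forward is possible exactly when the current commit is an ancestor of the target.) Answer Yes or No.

Yes

A fast-forward from 9e7608d to 5e0f513 is possible iff 9e7608d is an ancestor of 5e0f513.
Ancestors of 5e0f513: {2496af3, 2838cb6, 51d43f1, 5e0f513, 70a00bb, 8c89f7d, 9e7608d, a53daf6, abd819f, bced99e, d0d3d6f, ef16bec, fc279f0, fd799a0}.
9e7608d is among them, so fast-forward is possible.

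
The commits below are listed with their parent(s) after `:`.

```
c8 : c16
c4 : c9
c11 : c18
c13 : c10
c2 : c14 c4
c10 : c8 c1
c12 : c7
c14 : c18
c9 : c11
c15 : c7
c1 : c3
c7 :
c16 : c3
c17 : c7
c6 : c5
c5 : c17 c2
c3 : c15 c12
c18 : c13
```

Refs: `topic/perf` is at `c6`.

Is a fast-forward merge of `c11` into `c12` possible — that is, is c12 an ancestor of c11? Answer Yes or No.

A fast-forward from c12 to c11 is possible iff c12 is an ancestor of c11.
Ancestors of c11: {c1, c10, c11, c12, c13, c15, c16, c18, c3, c7, c8}.
c12 is among them, so fast-forward is possible.

Yes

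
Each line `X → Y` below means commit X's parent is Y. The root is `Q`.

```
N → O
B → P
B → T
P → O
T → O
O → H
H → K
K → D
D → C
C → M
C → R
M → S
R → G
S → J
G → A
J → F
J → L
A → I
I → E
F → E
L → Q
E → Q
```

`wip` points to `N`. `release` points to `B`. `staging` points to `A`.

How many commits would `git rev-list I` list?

Walking parent pointers from I: reachable set = {E, I, Q}.
That is 3 commits.

3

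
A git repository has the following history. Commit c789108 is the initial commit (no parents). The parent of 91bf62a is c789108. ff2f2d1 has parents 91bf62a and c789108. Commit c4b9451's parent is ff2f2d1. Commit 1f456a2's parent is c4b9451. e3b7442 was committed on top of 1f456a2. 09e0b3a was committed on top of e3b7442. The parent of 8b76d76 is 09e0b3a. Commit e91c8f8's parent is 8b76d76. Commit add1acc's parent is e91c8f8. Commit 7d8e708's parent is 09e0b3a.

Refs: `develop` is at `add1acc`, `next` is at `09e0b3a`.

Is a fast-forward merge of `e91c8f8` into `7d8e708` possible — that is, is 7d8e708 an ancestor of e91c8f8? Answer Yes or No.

No

A fast-forward from 7d8e708 to e91c8f8 is possible iff 7d8e708 is an ancestor of e91c8f8.
Ancestors of e91c8f8: {09e0b3a, 1f456a2, 8b76d76, 91bf62a, c4b9451, c789108, e3b7442, e91c8f8, ff2f2d1}.
7d8e708 is not among them, so fast-forward is not possible.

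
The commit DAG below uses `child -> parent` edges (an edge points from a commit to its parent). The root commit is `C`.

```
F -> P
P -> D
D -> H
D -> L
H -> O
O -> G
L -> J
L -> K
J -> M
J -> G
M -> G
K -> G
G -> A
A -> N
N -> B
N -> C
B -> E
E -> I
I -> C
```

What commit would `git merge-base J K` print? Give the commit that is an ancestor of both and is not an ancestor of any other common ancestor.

Ancestors of J: {A, B, C, E, G, I, J, M, N}.
Ancestors of K: {A, B, C, E, G, I, K, N}.
Common ancestors: {A, B, C, E, G, I, N}.
Among these, G is not an ancestor of any other common ancestor — it is the merge base.

G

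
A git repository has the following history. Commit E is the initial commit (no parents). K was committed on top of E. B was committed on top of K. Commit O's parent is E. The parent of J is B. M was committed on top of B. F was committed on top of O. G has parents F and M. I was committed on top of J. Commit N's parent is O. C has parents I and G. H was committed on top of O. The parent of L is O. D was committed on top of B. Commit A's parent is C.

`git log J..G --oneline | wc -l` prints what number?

4

Reachable from G: {B, E, F, G, K, M, O}.
Reachable from J: {B, E, J, K}.
In G's history but not J's: {F, G, M, O} — 4 commits.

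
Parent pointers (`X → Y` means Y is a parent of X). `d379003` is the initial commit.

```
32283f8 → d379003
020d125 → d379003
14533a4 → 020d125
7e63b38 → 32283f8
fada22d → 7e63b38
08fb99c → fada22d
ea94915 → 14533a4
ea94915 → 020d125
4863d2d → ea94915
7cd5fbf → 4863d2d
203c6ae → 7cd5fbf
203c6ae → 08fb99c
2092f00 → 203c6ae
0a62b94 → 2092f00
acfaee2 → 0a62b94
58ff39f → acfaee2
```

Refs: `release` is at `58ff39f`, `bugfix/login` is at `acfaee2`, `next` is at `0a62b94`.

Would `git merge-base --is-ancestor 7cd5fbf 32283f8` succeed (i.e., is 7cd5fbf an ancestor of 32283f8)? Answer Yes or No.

No

Ancestors of 32283f8: {32283f8, d379003}.
7cd5fbf is not in that set, so it is not an ancestor of 32283f8.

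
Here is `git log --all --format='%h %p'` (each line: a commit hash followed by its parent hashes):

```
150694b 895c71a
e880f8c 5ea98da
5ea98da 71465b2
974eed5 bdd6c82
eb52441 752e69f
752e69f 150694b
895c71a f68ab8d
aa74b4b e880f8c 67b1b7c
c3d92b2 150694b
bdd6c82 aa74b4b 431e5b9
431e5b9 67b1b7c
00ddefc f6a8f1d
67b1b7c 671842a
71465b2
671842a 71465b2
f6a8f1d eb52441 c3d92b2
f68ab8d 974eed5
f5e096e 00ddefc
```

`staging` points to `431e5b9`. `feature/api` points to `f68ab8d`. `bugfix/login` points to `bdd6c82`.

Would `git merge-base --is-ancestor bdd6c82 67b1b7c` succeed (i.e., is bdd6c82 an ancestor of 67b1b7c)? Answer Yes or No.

Ancestors of 67b1b7c: {671842a, 67b1b7c, 71465b2}.
bdd6c82 is not in that set, so it is not an ancestor of 67b1b7c.

No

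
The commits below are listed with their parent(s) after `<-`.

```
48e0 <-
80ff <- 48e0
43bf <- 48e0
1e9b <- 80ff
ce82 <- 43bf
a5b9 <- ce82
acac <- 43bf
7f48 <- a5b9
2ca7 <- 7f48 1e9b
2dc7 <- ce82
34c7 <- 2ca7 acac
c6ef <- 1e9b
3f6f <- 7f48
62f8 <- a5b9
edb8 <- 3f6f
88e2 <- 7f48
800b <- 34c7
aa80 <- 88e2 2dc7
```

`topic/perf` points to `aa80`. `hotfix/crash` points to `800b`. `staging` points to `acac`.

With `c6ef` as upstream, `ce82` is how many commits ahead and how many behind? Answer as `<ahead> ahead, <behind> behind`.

Reachable from ce82: {43bf, 48e0, ce82}.
Reachable from c6ef: {1e9b, 48e0, 80ff, c6ef}.
Only in ce82's history (ahead): {43bf, ce82} — 2.
Only in c6ef's history (behind): {1e9b, 80ff, c6ef} — 3.

2 ahead, 3 behind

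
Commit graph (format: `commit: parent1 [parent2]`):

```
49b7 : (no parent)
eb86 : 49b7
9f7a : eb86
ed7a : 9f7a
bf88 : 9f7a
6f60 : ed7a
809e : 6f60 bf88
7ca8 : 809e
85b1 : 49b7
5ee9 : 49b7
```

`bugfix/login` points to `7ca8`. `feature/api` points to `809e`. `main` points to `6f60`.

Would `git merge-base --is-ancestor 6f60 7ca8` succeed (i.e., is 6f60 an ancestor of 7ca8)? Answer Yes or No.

Yes

Ancestors of 7ca8 (commits reachable by following parents): {49b7, 6f60, 7ca8, 809e, 9f7a, bf88, eb86, ed7a}.
6f60 is in that set, so it is an ancestor of 7ca8.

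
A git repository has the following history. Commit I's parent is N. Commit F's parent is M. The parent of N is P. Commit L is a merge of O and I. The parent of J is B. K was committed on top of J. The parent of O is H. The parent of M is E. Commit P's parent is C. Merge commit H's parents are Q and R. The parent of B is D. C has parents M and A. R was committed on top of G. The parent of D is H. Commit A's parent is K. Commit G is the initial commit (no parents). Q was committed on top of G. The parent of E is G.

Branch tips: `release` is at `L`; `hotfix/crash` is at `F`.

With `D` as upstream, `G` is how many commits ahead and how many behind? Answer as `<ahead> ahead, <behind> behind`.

0 ahead, 4 behind

Reachable from G: {G}.
Reachable from D: {D, G, H, Q, R}.
Only in G's history (ahead): {} — 0.
Only in D's history (behind): {D, H, Q, R} — 4.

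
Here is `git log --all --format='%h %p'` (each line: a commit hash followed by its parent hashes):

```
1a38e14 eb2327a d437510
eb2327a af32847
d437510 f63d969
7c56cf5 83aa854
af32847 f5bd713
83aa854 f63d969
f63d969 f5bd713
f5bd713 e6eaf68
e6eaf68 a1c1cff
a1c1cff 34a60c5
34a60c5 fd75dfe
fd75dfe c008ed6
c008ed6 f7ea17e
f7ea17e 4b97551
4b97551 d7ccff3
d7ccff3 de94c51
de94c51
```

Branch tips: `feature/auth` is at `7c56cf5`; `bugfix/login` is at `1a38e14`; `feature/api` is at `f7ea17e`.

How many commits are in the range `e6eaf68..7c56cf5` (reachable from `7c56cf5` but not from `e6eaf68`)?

4

Reachable from 7c56cf5: {34a60c5, 4b97551, 7c56cf5, 83aa854, a1c1cff, c008ed6, d7ccff3, de94c51, e6eaf68, f5bd713, f63d969, f7ea17e, fd75dfe}.
Reachable from e6eaf68: {34a60c5, 4b97551, a1c1cff, c008ed6, d7ccff3, de94c51, e6eaf68, f7ea17e, fd75dfe}.
In 7c56cf5's history but not e6eaf68's: {7c56cf5, 83aa854, f5bd713, f63d969} — 4 commits.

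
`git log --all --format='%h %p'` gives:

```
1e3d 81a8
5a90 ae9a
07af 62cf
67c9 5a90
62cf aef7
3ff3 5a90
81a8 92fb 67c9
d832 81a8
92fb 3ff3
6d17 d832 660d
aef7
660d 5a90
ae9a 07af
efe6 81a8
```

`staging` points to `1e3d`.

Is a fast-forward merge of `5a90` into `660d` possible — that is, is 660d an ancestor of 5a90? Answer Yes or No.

A fast-forward from 660d to 5a90 is possible iff 660d is an ancestor of 5a90.
Ancestors of 5a90: {07af, 5a90, 62cf, ae9a, aef7}.
660d is not among them, so fast-forward is not possible.

No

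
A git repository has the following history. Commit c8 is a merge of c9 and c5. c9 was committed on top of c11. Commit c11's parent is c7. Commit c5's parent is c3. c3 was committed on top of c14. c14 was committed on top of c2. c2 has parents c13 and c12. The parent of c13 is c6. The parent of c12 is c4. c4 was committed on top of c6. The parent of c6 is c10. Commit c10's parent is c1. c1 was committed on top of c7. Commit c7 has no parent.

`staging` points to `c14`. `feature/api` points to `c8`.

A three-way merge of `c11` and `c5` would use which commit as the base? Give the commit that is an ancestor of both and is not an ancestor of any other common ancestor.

c7

Ancestors of c11: {c11, c7}.
Ancestors of c5: {c1, c10, c12, c13, c14, c2, c3, c4, c5, c6, c7}.
Common ancestors: {c7}.
The only common ancestor is c7, so it is the merge base.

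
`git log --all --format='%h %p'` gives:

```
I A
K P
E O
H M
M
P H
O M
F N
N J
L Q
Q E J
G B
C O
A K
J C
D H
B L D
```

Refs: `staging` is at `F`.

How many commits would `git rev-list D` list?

Walking parent pointers from D: reachable set = {D, H, M}.
That is 3 commits.

3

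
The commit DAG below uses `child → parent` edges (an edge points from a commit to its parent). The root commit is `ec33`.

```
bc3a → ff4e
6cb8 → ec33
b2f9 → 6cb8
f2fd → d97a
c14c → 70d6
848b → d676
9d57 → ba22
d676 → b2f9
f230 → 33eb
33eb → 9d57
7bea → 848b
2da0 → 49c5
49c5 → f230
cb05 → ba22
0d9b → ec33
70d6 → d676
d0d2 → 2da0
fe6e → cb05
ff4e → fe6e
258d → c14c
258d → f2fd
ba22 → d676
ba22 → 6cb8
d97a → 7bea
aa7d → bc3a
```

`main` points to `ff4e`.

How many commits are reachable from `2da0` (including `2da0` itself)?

Walking parent pointers from 2da0: reachable set = {2da0, 33eb, 49c5, 6cb8, 9d57, b2f9, ba22, d676, ec33, f230}.
That is 10 commits.

10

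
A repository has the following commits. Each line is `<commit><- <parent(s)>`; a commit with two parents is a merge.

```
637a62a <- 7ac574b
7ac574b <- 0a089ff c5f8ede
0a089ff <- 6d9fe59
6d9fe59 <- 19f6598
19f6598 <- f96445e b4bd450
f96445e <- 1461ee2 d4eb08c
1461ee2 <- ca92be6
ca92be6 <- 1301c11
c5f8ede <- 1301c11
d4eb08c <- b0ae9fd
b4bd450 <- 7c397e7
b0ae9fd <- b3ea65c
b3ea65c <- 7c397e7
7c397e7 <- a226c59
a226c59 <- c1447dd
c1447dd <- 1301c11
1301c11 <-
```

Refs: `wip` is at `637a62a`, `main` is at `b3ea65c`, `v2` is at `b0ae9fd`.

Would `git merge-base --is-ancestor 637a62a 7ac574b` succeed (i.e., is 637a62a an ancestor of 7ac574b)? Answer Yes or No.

No

Ancestors of 7ac574b: {0a089ff, 1301c11, 1461ee2, 19f6598, 6d9fe59, 7ac574b, 7c397e7, a226c59, b0ae9fd, b3ea65c, b4bd450, c1447dd, c5f8ede, ca92be6, d4eb08c, f96445e}.
637a62a is not in that set, so it is not an ancestor of 7ac574b.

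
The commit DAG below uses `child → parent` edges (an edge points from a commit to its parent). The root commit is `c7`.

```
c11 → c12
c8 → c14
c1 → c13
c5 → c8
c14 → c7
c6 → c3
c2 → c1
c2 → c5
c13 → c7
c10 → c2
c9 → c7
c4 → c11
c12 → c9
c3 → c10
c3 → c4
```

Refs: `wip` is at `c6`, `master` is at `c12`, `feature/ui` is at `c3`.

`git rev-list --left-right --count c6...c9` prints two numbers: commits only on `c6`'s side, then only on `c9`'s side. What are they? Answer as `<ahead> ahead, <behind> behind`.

12 ahead, 0 behind

Reachable from c6: {c1, c10, c11, c12, c13, c14, c2, c3, c4, c5, c6, c7, c8, c9}.
Reachable from c9: {c7, c9}.
Only in c6's history (ahead): {c1, c10, c11, c12, c13, c14, c2, c3, c4, c5, c6, c8} — 12.
Only in c9's history (behind): {} — 0.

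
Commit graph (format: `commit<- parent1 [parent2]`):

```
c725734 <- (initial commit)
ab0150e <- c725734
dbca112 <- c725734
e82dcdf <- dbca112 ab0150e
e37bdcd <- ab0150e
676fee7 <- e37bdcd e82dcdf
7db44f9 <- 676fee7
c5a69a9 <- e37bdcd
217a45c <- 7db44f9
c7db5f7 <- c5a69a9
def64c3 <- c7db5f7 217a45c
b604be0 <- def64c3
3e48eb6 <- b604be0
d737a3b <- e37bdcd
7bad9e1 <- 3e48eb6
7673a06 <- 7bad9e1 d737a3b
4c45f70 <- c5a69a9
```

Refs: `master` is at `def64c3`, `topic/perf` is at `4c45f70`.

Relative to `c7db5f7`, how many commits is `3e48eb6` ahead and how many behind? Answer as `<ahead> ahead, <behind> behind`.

8 ahead, 0 behind

Reachable from 3e48eb6: {217a45c, 3e48eb6, 676fee7, 7db44f9, ab0150e, b604be0, c5a69a9, c725734, c7db5f7, dbca112, def64c3, e37bdcd, e82dcdf}.
Reachable from c7db5f7: {ab0150e, c5a69a9, c725734, c7db5f7, e37bdcd}.
Only in 3e48eb6's history (ahead): {217a45c, 3e48eb6, 676fee7, 7db44f9, b604be0, dbca112, def64c3, e82dcdf} — 8.
Only in c7db5f7's history (behind): {} — 0.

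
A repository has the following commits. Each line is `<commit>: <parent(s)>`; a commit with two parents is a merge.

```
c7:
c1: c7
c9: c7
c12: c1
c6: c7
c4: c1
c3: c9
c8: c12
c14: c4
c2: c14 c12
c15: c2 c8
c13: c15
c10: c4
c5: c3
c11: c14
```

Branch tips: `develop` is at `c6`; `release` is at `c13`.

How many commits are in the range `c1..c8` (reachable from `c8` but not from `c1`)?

Reachable from c8: {c1, c12, c7, c8}.
Reachable from c1: {c1, c7}.
In c8's history but not c1's: {c12, c8} — 2 commits.

2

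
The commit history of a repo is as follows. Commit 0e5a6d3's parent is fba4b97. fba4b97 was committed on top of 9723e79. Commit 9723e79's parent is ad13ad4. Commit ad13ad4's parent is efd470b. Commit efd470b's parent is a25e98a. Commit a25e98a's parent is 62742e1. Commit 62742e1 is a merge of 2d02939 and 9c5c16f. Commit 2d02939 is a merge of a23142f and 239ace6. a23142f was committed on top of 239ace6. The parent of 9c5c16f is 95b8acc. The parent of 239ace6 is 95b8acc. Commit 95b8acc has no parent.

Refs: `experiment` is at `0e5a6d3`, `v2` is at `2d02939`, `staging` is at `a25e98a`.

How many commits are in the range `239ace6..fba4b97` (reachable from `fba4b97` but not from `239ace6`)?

9

Reachable from fba4b97: {239ace6, 2d02939, 62742e1, 95b8acc, 9723e79, 9c5c16f, a23142f, a25e98a, ad13ad4, efd470b, fba4b97}.
Reachable from 239ace6: {239ace6, 95b8acc}.
In fba4b97's history but not 239ace6's: {2d02939, 62742e1, 9723e79, 9c5c16f, a23142f, a25e98a, ad13ad4, efd470b, fba4b97} — 9 commits.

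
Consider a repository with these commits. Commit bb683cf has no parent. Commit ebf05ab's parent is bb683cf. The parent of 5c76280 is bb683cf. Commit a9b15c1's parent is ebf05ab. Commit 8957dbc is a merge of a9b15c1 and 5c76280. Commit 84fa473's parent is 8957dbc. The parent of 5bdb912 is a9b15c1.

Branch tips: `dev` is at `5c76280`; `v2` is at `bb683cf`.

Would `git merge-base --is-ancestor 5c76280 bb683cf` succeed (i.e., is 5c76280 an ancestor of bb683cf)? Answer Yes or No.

No

Ancestors of bb683cf: {bb683cf}.
5c76280 is not in that set, so it is not an ancestor of bb683cf.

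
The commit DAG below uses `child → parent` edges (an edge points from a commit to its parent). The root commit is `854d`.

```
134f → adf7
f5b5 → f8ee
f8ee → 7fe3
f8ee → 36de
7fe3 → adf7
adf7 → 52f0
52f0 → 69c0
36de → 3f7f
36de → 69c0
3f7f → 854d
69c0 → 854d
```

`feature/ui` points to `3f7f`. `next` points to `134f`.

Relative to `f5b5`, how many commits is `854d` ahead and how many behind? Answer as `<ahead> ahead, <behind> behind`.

Reachable from 854d: {854d}.
Reachable from f5b5: {36de, 3f7f, 52f0, 69c0, 7fe3, 854d, adf7, f5b5, f8ee}.
Only in 854d's history (ahead): {} — 0.
Only in f5b5's history (behind): {36de, 3f7f, 52f0, 69c0, 7fe3, adf7, f5b5, f8ee} — 8.

0 ahead, 8 behind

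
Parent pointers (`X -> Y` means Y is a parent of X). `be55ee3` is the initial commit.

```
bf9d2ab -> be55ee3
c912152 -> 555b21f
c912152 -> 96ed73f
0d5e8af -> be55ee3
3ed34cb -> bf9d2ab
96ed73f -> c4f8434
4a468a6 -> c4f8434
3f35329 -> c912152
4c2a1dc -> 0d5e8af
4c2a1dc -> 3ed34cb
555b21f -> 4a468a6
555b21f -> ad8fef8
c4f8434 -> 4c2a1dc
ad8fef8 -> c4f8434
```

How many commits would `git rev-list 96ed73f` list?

Walking parent pointers from 96ed73f: reachable set = {0d5e8af, 3ed34cb, 4c2a1dc, 96ed73f, be55ee3, bf9d2ab, c4f8434}.
That is 7 commits.

7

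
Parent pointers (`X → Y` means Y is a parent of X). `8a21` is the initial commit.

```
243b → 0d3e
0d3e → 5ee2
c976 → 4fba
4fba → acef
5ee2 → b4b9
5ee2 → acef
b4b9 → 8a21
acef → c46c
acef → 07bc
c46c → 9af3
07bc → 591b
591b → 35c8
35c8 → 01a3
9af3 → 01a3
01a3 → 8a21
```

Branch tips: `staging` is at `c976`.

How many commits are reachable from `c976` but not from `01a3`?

8

Reachable from c976: {01a3, 07bc, 35c8, 4fba, 591b, 8a21, 9af3, acef, c46c, c976}.
Reachable from 01a3: {01a3, 8a21}.
In c976's history but not 01a3's: {07bc, 35c8, 4fba, 591b, 9af3, acef, c46c, c976} — 8 commits.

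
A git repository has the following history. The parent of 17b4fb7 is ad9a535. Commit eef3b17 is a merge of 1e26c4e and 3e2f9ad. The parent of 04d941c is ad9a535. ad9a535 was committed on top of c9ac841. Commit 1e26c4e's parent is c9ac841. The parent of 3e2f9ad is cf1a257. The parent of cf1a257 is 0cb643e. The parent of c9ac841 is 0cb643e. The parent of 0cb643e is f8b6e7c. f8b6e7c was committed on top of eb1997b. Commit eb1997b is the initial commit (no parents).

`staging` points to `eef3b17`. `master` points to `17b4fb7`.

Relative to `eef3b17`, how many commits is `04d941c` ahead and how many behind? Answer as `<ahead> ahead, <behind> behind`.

Reachable from 04d941c: {04d941c, 0cb643e, ad9a535, c9ac841, eb1997b, f8b6e7c}.
Reachable from eef3b17: {0cb643e, 1e26c4e, 3e2f9ad, c9ac841, cf1a257, eb1997b, eef3b17, f8b6e7c}.
Only in 04d941c's history (ahead): {04d941c, ad9a535} — 2.
Only in eef3b17's history (behind): {1e26c4e, 3e2f9ad, cf1a257, eef3b17} — 4.

2 ahead, 4 behind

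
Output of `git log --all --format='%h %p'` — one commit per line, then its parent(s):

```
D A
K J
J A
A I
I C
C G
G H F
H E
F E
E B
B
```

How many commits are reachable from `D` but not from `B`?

Reachable from D: {A, B, C, D, E, F, G, H, I}.
Reachable from B: {B}.
In D's history but not B's: {A, C, D, E, F, G, H, I} — 8 commits.

8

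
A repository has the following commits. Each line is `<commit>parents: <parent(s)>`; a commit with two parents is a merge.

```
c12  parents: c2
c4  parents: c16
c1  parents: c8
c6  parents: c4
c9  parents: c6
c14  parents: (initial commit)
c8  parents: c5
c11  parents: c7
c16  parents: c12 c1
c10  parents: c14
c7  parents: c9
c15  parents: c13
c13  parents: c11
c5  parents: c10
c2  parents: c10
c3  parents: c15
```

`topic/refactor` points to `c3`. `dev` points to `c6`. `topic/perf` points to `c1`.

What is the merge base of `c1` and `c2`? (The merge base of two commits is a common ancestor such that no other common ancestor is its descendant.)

c10

Ancestors of c1: {c1, c10, c14, c5, c8}.
Ancestors of c2: {c10, c14, c2}.
Common ancestors: {c10, c14}.
Among these, c10 is not an ancestor of any other common ancestor — it is the merge base.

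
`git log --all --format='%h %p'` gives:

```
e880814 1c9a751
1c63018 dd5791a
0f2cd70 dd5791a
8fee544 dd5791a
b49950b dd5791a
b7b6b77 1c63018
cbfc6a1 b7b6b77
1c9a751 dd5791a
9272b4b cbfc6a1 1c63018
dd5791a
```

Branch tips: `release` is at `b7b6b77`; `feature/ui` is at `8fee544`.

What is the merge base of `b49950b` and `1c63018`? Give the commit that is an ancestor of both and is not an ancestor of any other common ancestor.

dd5791a

Ancestors of b49950b: {b49950b, dd5791a}.
Ancestors of 1c63018: {1c63018, dd5791a}.
Common ancestors: {dd5791a}.
The only common ancestor is dd5791a, so it is the merge base.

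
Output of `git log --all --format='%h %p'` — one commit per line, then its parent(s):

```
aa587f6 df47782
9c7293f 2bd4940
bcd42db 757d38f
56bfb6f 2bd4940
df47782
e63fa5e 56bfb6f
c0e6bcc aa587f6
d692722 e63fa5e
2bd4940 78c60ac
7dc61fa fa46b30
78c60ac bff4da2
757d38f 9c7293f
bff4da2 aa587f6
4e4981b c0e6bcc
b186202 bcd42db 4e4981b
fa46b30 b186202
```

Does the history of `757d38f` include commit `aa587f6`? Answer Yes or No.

Yes

Ancestors of 757d38f (commits reachable by following parents): {2bd4940, 757d38f, 78c60ac, 9c7293f, aa587f6, bff4da2, df47782}.
aa587f6 is in that set, so it is an ancestor of 757d38f.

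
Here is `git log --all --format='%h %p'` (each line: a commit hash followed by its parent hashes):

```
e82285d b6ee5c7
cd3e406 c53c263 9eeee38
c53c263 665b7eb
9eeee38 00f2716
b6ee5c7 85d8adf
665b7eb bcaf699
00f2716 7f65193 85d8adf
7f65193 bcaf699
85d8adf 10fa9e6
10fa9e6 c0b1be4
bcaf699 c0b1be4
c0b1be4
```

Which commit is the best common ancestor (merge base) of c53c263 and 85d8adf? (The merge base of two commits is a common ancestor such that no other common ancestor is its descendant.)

Ancestors of c53c263: {665b7eb, bcaf699, c0b1be4, c53c263}.
Ancestors of 85d8adf: {10fa9e6, 85d8adf, c0b1be4}.
Common ancestors: {c0b1be4}.
The only common ancestor is c0b1be4, so it is the merge base.

c0b1be4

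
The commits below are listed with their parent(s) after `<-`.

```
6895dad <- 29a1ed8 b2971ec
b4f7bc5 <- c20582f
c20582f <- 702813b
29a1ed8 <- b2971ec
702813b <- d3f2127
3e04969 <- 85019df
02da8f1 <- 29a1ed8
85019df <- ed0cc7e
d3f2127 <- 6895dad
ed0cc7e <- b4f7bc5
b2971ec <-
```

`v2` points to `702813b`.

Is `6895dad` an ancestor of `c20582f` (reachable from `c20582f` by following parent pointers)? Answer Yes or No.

Yes

Ancestors of c20582f (commits reachable by following parents): {29a1ed8, 6895dad, 702813b, b2971ec, c20582f, d3f2127}.
6895dad is in that set, so it is an ancestor of c20582f.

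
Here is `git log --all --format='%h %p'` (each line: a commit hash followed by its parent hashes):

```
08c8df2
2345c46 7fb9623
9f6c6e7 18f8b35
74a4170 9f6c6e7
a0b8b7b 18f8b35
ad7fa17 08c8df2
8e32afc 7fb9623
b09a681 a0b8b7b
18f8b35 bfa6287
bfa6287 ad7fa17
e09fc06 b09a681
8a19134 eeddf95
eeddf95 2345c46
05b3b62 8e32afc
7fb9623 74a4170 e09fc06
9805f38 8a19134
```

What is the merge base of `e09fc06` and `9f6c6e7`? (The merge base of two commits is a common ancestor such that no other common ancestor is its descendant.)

18f8b35

Ancestors of e09fc06: {08c8df2, 18f8b35, a0b8b7b, ad7fa17, b09a681, bfa6287, e09fc06}.
Ancestors of 9f6c6e7: {08c8df2, 18f8b35, 9f6c6e7, ad7fa17, bfa6287}.
Common ancestors: {08c8df2, 18f8b35, ad7fa17, bfa6287}.
Among these, 18f8b35 is not an ancestor of any other common ancestor — it is the merge base.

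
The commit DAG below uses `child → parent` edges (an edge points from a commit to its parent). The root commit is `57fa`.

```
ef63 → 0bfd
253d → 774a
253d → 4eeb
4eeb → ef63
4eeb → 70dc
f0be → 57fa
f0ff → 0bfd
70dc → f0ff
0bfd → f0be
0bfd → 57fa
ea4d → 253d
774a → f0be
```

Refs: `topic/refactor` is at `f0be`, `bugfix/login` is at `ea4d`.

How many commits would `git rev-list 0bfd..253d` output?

Reachable from 253d: {0bfd, 253d, 4eeb, 57fa, 70dc, 774a, ef63, f0be, f0ff}.
Reachable from 0bfd: {0bfd, 57fa, f0be}.
In 253d's history but not 0bfd's: {253d, 4eeb, 70dc, 774a, ef63, f0ff} — 6 commits.

6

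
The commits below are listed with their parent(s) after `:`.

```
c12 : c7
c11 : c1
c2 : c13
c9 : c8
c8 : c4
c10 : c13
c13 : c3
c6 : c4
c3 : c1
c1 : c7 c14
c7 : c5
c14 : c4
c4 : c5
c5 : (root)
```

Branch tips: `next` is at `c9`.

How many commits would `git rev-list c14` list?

Walking parent pointers from c14: reachable set = {c14, c4, c5}.
That is 3 commits.

3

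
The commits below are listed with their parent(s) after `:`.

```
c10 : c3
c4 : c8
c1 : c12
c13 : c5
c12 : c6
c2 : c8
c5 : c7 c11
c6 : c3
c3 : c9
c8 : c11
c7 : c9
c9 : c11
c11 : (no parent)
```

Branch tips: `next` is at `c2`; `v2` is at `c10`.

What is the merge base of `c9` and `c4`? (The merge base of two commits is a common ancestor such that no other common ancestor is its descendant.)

c11

Ancestors of c9: {c11, c9}.
Ancestors of c4: {c11, c4, c8}.
Common ancestors: {c11}.
The only common ancestor is c11, so it is the merge base.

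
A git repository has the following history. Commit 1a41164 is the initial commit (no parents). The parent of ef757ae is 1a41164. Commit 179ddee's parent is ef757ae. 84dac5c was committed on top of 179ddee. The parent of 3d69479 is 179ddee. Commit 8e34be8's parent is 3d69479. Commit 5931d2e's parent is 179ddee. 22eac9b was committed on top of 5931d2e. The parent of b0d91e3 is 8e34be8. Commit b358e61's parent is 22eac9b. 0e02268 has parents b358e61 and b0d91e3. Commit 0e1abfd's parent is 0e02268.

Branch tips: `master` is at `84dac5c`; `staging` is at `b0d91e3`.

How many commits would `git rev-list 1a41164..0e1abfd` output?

Reachable from 0e1abfd: {0e02268, 0e1abfd, 179ddee, 1a41164, 22eac9b, 3d69479, 5931d2e, 8e34be8, b0d91e3, b358e61, ef757ae}.
Reachable from 1a41164: {1a41164}.
In 0e1abfd's history but not 1a41164's: {0e02268, 0e1abfd, 179ddee, 22eac9b, 3d69479, 5931d2e, 8e34be8, b0d91e3, b358e61, ef757ae} — 10 commits.

10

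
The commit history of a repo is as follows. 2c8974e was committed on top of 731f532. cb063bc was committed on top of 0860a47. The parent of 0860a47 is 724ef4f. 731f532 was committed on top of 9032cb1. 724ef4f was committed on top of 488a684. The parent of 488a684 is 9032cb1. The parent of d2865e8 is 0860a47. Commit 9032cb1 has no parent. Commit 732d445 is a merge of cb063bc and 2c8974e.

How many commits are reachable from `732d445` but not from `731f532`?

6

Reachable from 732d445: {0860a47, 2c8974e, 488a684, 724ef4f, 731f532, 732d445, 9032cb1, cb063bc}.
Reachable from 731f532: {731f532, 9032cb1}.
In 732d445's history but not 731f532's: {0860a47, 2c8974e, 488a684, 724ef4f, 732d445, cb063bc} — 6 commits.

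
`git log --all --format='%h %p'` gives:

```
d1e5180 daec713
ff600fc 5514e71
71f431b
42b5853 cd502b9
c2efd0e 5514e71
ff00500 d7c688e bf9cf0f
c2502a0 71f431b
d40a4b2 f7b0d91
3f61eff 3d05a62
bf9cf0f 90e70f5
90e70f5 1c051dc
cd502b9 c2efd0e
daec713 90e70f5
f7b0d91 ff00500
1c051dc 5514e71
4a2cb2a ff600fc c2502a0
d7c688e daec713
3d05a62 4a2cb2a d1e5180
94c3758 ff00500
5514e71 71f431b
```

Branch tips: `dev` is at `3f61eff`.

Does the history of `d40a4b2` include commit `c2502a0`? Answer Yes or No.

No

Ancestors of d40a4b2: {1c051dc, 5514e71, 71f431b, 90e70f5, bf9cf0f, d40a4b2, d7c688e, daec713, f7b0d91, ff00500}.
c2502a0 is not in that set, so it is not an ancestor of d40a4b2.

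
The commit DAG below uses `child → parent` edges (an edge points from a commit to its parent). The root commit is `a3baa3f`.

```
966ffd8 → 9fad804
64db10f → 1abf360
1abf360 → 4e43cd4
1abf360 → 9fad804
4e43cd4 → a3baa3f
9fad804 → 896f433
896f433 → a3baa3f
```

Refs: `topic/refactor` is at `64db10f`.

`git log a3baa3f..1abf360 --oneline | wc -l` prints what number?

4

Reachable from 1abf360: {1abf360, 4e43cd4, 896f433, 9fad804, a3baa3f}.
Reachable from a3baa3f: {a3baa3f}.
In 1abf360's history but not a3baa3f's: {1abf360, 4e43cd4, 896f433, 9fad804} — 4 commits.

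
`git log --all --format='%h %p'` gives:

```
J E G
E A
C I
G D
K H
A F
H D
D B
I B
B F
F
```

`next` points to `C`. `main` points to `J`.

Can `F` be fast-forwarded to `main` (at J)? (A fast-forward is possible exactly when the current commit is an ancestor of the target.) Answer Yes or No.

A fast-forward from F to J is possible iff F is an ancestor of J.
Ancestors of J: {A, B, D, E, F, G, J}.
F is among them, so fast-forward is possible.

Yes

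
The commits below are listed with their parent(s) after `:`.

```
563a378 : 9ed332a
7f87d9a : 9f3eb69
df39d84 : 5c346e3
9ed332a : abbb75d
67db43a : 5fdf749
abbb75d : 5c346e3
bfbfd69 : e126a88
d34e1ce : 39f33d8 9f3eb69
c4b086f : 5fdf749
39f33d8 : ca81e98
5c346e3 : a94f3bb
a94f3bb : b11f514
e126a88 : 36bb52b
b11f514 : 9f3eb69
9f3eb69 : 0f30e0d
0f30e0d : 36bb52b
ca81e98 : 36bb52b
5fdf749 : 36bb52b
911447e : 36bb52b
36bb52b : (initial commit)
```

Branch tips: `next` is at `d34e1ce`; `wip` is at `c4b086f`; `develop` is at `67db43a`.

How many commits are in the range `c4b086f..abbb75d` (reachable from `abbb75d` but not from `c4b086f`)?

Reachable from abbb75d: {0f30e0d, 36bb52b, 5c346e3, 9f3eb69, a94f3bb, abbb75d, b11f514}.
Reachable from c4b086f: {36bb52b, 5fdf749, c4b086f}.
In abbb75d's history but not c4b086f's: {0f30e0d, 5c346e3, 9f3eb69, a94f3bb, abbb75d, b11f514} — 6 commits.

6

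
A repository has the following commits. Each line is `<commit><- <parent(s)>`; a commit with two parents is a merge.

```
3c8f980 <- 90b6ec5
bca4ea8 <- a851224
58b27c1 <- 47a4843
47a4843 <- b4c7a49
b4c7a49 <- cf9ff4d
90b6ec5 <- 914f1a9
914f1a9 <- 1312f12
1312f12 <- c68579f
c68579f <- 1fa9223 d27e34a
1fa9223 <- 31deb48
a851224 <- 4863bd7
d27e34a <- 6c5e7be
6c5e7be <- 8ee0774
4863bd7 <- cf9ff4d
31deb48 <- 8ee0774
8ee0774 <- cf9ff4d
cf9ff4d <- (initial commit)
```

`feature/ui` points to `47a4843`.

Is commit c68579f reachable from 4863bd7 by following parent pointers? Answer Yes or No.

No

Ancestors of 4863bd7: {4863bd7, cf9ff4d}.
c68579f is not in that set, so it is not an ancestor of 4863bd7.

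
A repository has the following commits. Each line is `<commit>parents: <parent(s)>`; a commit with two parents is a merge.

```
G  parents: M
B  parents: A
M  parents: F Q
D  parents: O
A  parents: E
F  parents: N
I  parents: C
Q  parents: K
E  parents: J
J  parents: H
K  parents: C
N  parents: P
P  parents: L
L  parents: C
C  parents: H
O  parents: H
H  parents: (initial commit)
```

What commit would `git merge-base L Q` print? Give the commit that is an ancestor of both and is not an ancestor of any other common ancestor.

C

Ancestors of L: {C, H, L}.
Ancestors of Q: {C, H, K, Q}.
Common ancestors: {C, H}.
Among these, C is not an ancestor of any other common ancestor — it is the merge base.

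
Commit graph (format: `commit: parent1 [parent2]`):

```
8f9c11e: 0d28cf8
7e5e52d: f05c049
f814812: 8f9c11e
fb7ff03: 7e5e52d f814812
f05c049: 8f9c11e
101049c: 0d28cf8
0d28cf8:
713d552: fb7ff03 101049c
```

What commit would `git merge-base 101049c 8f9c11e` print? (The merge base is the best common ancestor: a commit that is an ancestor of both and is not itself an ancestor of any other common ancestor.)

0d28cf8

Ancestors of 101049c: {0d28cf8, 101049c}.
Ancestors of 8f9c11e: {0d28cf8, 8f9c11e}.
Common ancestors: {0d28cf8}.
The only common ancestor is 0d28cf8, so it is the merge base.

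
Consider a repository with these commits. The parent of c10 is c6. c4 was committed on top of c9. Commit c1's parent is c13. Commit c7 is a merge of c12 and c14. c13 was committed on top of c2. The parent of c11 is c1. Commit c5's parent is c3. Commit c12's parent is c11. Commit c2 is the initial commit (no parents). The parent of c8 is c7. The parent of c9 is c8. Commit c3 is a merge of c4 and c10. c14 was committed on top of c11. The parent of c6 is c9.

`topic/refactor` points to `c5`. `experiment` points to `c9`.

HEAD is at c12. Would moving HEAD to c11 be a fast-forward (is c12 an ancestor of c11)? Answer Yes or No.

No

A fast-forward from c12 to c11 is possible iff c12 is an ancestor of c11.
Ancestors of c11: {c1, c11, c13, c2}.
c12 is not among them, so fast-forward is not possible.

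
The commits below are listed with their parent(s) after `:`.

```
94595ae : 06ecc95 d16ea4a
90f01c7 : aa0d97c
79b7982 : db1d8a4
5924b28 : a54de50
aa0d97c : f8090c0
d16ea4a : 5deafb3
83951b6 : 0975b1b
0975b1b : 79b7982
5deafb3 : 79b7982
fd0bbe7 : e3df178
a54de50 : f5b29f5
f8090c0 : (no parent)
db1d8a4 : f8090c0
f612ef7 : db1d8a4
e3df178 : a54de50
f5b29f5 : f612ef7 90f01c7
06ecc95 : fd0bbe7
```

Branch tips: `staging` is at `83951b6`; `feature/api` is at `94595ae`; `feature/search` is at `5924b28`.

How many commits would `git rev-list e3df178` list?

Walking parent pointers from e3df178: reachable set = {90f01c7, a54de50, aa0d97c, db1d8a4, e3df178, f5b29f5, f612ef7, f8090c0}.
That is 8 commits.

8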